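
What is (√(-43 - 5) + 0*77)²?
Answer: -48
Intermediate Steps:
(√(-43 - 5) + 0*77)² = (√(-48) + 0)² = (4*I*√3 + 0)² = (4*I*√3)² = -48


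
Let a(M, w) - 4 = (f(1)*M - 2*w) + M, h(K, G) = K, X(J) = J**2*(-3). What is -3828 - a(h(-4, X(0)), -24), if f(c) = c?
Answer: -3872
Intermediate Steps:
X(J) = -3*J**2
a(M, w) = 4 - 2*w + 2*M (a(M, w) = 4 + ((1*M - 2*w) + M) = 4 + ((M - 2*w) + M) = 4 + (-2*w + 2*M) = 4 - 2*w + 2*M)
-3828 - a(h(-4, X(0)), -24) = -3828 - (4 - 2*(-24) + 2*(-4)) = -3828 - (4 + 48 - 8) = -3828 - 1*44 = -3828 - 44 = -3872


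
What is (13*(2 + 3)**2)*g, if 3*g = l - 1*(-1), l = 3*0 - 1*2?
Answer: -325/3 ≈ -108.33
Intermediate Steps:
l = -2 (l = 0 - 2 = -2)
g = -1/3 (g = (-2 - 1*(-1))/3 = (-2 + 1)/3 = (1/3)*(-1) = -1/3 ≈ -0.33333)
(13*(2 + 3)**2)*g = (13*(2 + 3)**2)*(-1/3) = (13*5**2)*(-1/3) = (13*25)*(-1/3) = 325*(-1/3) = -325/3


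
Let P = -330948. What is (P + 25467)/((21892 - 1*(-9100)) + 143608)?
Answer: -101827/58200 ≈ -1.7496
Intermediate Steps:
(P + 25467)/((21892 - 1*(-9100)) + 143608) = (-330948 + 25467)/((21892 - 1*(-9100)) + 143608) = -305481/((21892 + 9100) + 143608) = -305481/(30992 + 143608) = -305481/174600 = -305481*1/174600 = -101827/58200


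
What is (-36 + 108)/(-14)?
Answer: -36/7 ≈ -5.1429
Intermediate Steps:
(-36 + 108)/(-14) = 72*(-1/14) = -36/7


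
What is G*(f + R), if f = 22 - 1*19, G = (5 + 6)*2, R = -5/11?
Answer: 56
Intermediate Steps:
R = -5/11 (R = -5*1/11 = -5/11 ≈ -0.45455)
G = 22 (G = 11*2 = 22)
f = 3 (f = 22 - 19 = 3)
G*(f + R) = 22*(3 - 5/11) = 22*(28/11) = 56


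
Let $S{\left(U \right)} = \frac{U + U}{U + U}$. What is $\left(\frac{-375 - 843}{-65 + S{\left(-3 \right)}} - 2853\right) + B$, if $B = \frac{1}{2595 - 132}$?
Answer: $- \frac{223362049}{78816} \approx -2834.0$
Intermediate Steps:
$B = \frac{1}{2463} \approx 0.00040601$
$S{\left(U \right)} = 1$ ($S{\left(U \right)} = \frac{2 U}{2 U} = 2 U \frac{1}{2 U} = 1$)
$\left(\frac{-375 - 843}{-65 + S{\left(-3 \right)}} - 2853\right) + B = \left(\frac{-375 - 843}{-65 + 1} - 2853\right) + \frac{1}{2463} = \left(- \frac{1218}{-64} - 2853\right) + \frac{1}{2463} = \left(\left(-1218\right) \left(- \frac{1}{64}\right) - 2853\right) + \frac{1}{2463} = \left(\frac{609}{32} - 2853\right) + \frac{1}{2463} = - \frac{90687}{32} + \frac{1}{2463} = - \frac{223362049}{78816}$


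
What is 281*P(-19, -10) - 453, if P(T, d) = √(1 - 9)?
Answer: -453 + 562*I*√2 ≈ -453.0 + 794.79*I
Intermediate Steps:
P(T, d) = 2*I*√2 (P(T, d) = √(-8) = 2*I*√2)
281*P(-19, -10) - 453 = 281*(2*I*√2) - 453 = 562*I*√2 - 453 = -453 + 562*I*√2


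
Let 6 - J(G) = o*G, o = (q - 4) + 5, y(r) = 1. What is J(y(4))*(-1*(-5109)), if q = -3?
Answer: 40872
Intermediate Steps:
o = -2 (o = (-3 - 4) + 5 = -7 + 5 = -2)
J(G) = 6 + 2*G (J(G) = 6 - (-2)*G = 6 + 2*G)
J(y(4))*(-1*(-5109)) = (6 + 2*1)*(-1*(-5109)) = (6 + 2)*5109 = 8*5109 = 40872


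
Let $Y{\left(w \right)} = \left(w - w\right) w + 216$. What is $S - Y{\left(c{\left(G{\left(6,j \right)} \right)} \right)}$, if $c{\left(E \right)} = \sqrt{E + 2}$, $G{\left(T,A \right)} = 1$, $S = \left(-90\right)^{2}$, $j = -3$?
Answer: $7884$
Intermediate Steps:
$S = 8100$
$c{\left(E \right)} = \sqrt{2 + E}$
$Y{\left(w \right)} = 216$ ($Y{\left(w \right)} = 0 w + 216 = 0 + 216 = 216$)
$S - Y{\left(c{\left(G{\left(6,j \right)} \right)} \right)} = 8100 - 216 = 7884$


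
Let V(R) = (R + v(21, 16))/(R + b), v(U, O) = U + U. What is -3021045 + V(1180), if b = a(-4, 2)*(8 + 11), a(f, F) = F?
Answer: -1839815794/609 ≈ -3.0210e+6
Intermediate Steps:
v(U, O) = 2*U
b = 38 (b = 2*(8 + 11) = 2*19 = 38)
V(R) = (42 + R)/(38 + R) (V(R) = (R + 2*21)/(R + 38) = (R + 42)/(38 + R) = (42 + R)/(38 + R))
-3021045 + V(1180) = -3021045 + (42 + 1180)/(38 + 1180) = -3021045 + 1222/1218 = -3021045 + (1/1218)*1222 = -3021045 + 611/609 = -1839815794/609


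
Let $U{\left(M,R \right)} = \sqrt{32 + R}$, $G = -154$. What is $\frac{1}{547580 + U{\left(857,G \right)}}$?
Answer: $\frac{273790}{149921928261} - \frac{i \sqrt{122}}{299843856522} \approx 1.8262 \cdot 10^{-6} - 3.6837 \cdot 10^{-11} i$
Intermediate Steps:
$\frac{1}{547580 + U{\left(857,G \right)}} = \frac{1}{547580 + \sqrt{32 - 154}} = \frac{1}{547580 + \sqrt{-122}} = \frac{1}{547580 + i \sqrt{122}}$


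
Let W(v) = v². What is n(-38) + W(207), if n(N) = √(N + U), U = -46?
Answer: 42849 + 2*I*√21 ≈ 42849.0 + 9.1651*I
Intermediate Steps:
n(N) = √(-46 + N) (n(N) = √(N - 46) = √(-46 + N))
n(-38) + W(207) = √(-46 - 38) + 207² = √(-84) + 42849 = 2*I*√21 + 42849 = 42849 + 2*I*√21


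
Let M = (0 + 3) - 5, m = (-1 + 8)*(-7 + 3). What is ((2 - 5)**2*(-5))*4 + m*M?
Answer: -124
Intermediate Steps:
m = -28 (m = 7*(-4) = -28)
M = -2 (M = 3 - 5 = -2)
((2 - 5)**2*(-5))*4 + m*M = ((2 - 5)**2*(-5))*4 - 28*(-2) = ((-3)**2*(-5))*4 + 56 = (9*(-5))*4 + 56 = -45*4 + 56 = -180 + 56 = -124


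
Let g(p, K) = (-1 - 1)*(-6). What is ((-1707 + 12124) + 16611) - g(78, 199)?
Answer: 27016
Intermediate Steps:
g(p, K) = 12 (g(p, K) = -2*(-6) = 12)
((-1707 + 12124) + 16611) - g(78, 199) = ((-1707 + 12124) + 16611) - 1*12 = (10417 + 16611) - 12 = 27028 - 12 = 27016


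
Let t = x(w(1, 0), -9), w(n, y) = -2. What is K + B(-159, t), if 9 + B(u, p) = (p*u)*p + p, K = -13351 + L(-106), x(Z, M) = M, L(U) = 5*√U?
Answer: -26248 + 5*I*√106 ≈ -26248.0 + 51.478*I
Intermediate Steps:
t = -9
K = -13351 + 5*I*√106 (K = -13351 + 5*√(-106) = -13351 + 5*(I*√106) = -13351 + 5*I*√106 ≈ -13351.0 + 51.478*I)
B(u, p) = -9 + p + u*p² (B(u, p) = -9 + ((p*u)*p + p) = -9 + (u*p² + p) = -9 + (p + u*p²) = -9 + p + u*p²)
K + B(-159, t) = (-13351 + 5*I*√106) + (-9 - 9 - 159*(-9)²) = (-13351 + 5*I*√106) + (-9 - 9 - 159*81) = (-13351 + 5*I*√106) + (-9 - 9 - 12879) = (-13351 + 5*I*√106) - 12897 = -26248 + 5*I*√106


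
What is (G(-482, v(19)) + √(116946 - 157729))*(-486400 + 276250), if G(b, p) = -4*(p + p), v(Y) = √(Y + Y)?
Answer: 1681200*√38 - 210150*I*√40783 ≈ 1.0364e+7 - 4.2439e+7*I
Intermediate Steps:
v(Y) = √2*√Y (v(Y) = √(2*Y) = √2*√Y)
G(b, p) = -8*p
(G(-482, v(19)) + √(116946 - 157729))*(-486400 + 276250) = (-8*√2*√19 + √(116946 - 157729))*(-486400 + 276250) = (-8*√38 + √(-40783))*(-210150) = (-8*√38 + I*√40783)*(-210150) = 1681200*√38 - 210150*I*√40783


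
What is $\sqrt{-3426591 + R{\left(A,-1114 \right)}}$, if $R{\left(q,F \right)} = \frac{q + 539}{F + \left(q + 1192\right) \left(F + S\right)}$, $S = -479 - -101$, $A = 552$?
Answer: $\frac{i \sqrt{23220130802591355946}}{2603162} \approx 1851.1 i$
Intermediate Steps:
$S = -378$ ($S = -479 + 101 = -378$)
$R{\left(q,F \right)} = \frac{539 + q}{F + \left(-378 + F\right) \left(1192 + q\right)}$ ($R{\left(q,F \right)} = \frac{q + 539}{F + \left(q + 1192\right) \left(F - 378\right)} = \frac{539 + q}{F + \left(1192 + q\right) \left(-378 + F\right)} = \frac{539 + q}{F + \left(-378 + F\right) \left(1192 + q\right)}$)
$\sqrt{-3426591 + R{\left(A,-1114 \right)}} = \sqrt{-3426591 + \frac{539 + 552}{-450576 - 208656 + 1193 \left(-1114\right) - 614928}} = \sqrt{-3426591 + \frac{1}{-450576 - 208656 - 1329002 - 614928} \cdot 1091} = \sqrt{-3426591 + \frac{1}{-2603162} \cdot 1091} = \sqrt{-3426591 - \frac{1091}{2603162}} = \sqrt{- \frac{8919971481833}{2603162}} = \frac{i \sqrt{23220130802591355946}}{2603162}$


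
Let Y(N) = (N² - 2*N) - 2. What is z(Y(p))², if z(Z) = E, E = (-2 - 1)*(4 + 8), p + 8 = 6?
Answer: 1296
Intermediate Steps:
p = -2 (p = -8 + 6 = -2)
E = -36 (E = -3*12 = -36)
Y(N) = -2 + N² - 2*N
z(Z) = -36
z(Y(p))² = (-36)² = 1296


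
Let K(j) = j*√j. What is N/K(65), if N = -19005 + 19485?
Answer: 96*√65/845 ≈ 0.91595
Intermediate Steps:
K(j) = j^(3/2)
N = 480
N/K(65) = 480/(65^(3/2)) = 480/((65*√65)) = 480*(√65/4225) = 96*√65/845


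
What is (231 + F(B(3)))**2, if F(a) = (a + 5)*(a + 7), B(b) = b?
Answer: 96721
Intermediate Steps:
F(a) = (5 + a)*(7 + a)
(231 + F(B(3)))**2 = (231 + (35 + 3**2 + 12*3))**2 = (231 + (35 + 9 + 36))**2 = (231 + 80)**2 = 311**2 = 96721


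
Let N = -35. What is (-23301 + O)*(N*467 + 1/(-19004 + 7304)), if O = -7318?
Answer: 5855470424119/11700 ≈ 5.0047e+8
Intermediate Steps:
(-23301 + O)*(N*467 + 1/(-19004 + 7304)) = (-23301 - 7318)*(-35*467 + 1/(-19004 + 7304)) = -30619*(-16345 + 1/(-11700)) = -30619*(-16345 - 1/11700) = -30619*(-191236501/11700) = 5855470424119/11700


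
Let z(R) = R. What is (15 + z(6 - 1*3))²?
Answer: 324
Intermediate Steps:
(15 + z(6 - 1*3))² = (15 + (6 - 1*3))² = (15 + (6 - 3))² = (15 + 3)² = 18² = 324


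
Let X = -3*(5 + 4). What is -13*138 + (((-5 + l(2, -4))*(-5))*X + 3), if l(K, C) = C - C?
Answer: -2466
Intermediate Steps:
l(K, C) = 0
X = -27 (X = -3*9 = -27)
-13*138 + (((-5 + l(2, -4))*(-5))*X + 3) = -13*138 + (((-5 + 0)*(-5))*(-27) + 3) = -1794 + (-5*(-5)*(-27) + 3) = -1794 + (25*(-27) + 3) = -1794 + (-675 + 3) = -1794 - 672 = -2466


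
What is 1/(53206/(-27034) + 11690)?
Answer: 13517/157987127 ≈ 8.5558e-5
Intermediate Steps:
1/(53206/(-27034) + 11690) = 1/(53206*(-1/27034) + 11690) = 1/(-26603/13517 + 11690) = 1/(157987127/13517) = 13517/157987127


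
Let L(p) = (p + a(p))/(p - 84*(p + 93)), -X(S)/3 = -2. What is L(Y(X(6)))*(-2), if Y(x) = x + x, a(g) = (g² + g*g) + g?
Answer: 26/367 ≈ 0.070845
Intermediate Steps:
X(S) = 6 (X(S) = -3*(-2) = 6)
a(g) = g + 2*g² (a(g) = (g² + g²) + g = 2*g² + g = g + 2*g²)
Y(x) = 2*x
L(p) = (p + p*(1 + 2*p))/(-7812 - 83*p) (L(p) = (p + p*(1 + 2*p))/(p - 84*(p + 93)) = (p + p*(1 + 2*p))/(p - 84*(93 + p)) = (p + p*(1 + 2*p))/(p + (-7812 - 84*p)) = (p + p*(1 + 2*p))/(-7812 - 83*p))
L(Y(X(6)))*(-2) = (2*(2*6)*(-1 - 2*6)/(7812 + 83*(2*6)))*(-2) = (2*12*(-1 - 1*12)/(7812 + 83*12))*(-2) = (2*12*(-1 - 12)/(7812 + 996))*(-2) = (2*12*(-13)/8808)*(-2) = (2*12*(1/8808)*(-13))*(-2) = -13/367*(-2) = 26/367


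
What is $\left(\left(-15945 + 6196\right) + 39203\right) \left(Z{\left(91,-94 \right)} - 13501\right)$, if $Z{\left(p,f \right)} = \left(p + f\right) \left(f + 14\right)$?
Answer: $-390589494$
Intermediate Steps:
$Z{\left(p,f \right)} = \left(14 + f\right) \left(f + p\right)$ ($Z{\left(p,f \right)} = \left(f + p\right) \left(14 + f\right) = \left(14 + f\right) \left(f + p\right)$)
$\left(\left(-15945 + 6196\right) + 39203\right) \left(Z{\left(91,-94 \right)} - 13501\right) = \left(\left(-15945 + 6196\right) + 39203\right) \left(\left(\left(-94\right)^{2} + 14 \left(-94\right) + 14 \cdot 91 - 8554\right) - 13501\right) = \left(-9749 + 39203\right) \left(\left(8836 - 1316 + 1274 - 8554\right) - 13501\right) = 29454 \left(240 - 13501\right) = 29454 \left(-13261\right) = -390589494$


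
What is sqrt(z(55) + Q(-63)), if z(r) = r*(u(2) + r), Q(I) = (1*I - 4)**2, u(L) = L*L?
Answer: sqrt(7734) ≈ 87.943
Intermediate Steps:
u(L) = L**2
Q(I) = (-4 + I)**2 (Q(I) = (I - 4)**2 = (-4 + I)**2)
z(r) = r*(4 + r) (z(r) = r*(2**2 + r) = r*(4 + r))
sqrt(z(55) + Q(-63)) = sqrt(55*(4 + 55) + (-4 - 63)**2) = sqrt(55*59 + (-67)**2) = sqrt(3245 + 4489) = sqrt(7734)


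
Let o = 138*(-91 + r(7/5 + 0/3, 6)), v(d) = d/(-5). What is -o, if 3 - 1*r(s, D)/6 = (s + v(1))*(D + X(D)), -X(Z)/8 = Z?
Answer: -158286/5 ≈ -31657.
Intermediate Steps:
X(Z) = -8*Z
v(d) = -d/5 (v(d) = d*(-⅕) = -d/5)
r(s, D) = 18 + 42*D*(-⅕ + s) (r(s, D) = 18 - 6*(s - ⅕*1)*(D - 8*D) = 18 - 6*(s - ⅕)*(-7*D) = 18 - 6*(-⅕ + s)*(-7*D) = 18 - (-42)*D*(-⅕ + s) = 18 + 42*D*(-⅕ + s))
o = 158286/5 (o = 138*(-91 + (18 - 42/5*6 + 42*6*(7/5 + 0/3))) = 138*(-91 + (18 - 252/5 + 42*6*(7*(⅕) + 0*(⅓)))) = 138*(-91 + (18 - 252/5 + 42*6*(7/5 + 0))) = 138*(-91 + (18 - 252/5 + 42*6*(7/5))) = 138*(-91 + (18 - 252/5 + 1764/5)) = 138*(-91 + 1602/5) = 138*(1147/5) = 158286/5 ≈ 31657.)
-o = -1*158286/5 = -158286/5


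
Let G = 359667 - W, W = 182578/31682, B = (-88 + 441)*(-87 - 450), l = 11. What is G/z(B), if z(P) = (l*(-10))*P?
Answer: 258972439/15014179005 ≈ 0.017249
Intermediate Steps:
B = -189561 (B = 353*(-537) = -189561)
z(P) = -110*P (z(P) = (11*(-10))*P = -110*P)
W = 91289/15841 (W = 182578*(1/31682) = 91289/15841 ≈ 5.7628)
G = 5697393658/15841 (G = 359667 - 1*91289/15841 = 359667 - 91289/15841 = 5697393658/15841 ≈ 3.5966e+5)
G/z(B) = 5697393658/(15841*((-110*(-189561)))) = (5697393658/15841)/20851710 = (5697393658/15841)*(1/20851710) = 258972439/15014179005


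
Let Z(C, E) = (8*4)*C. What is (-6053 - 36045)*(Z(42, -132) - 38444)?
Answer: 1561835800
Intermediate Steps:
Z(C, E) = 32*C
(-6053 - 36045)*(Z(42, -132) - 38444) = (-6053 - 36045)*(32*42 - 38444) = -42098*(1344 - 38444) = -42098*(-37100) = 1561835800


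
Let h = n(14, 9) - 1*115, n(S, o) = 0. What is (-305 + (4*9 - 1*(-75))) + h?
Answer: -309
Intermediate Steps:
h = -115 (h = 0 - 1*115 = 0 - 115 = -115)
(-305 + (4*9 - 1*(-75))) + h = (-305 + (4*9 - 1*(-75))) - 115 = (-305 + (36 + 75)) - 115 = (-305 + 111) - 115 = -194 - 115 = -309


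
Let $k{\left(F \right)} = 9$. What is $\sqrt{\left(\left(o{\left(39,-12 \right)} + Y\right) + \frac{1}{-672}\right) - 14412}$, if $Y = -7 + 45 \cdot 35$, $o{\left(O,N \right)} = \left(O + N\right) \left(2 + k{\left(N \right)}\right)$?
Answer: $\frac{i \sqrt{354126570}}{168} \approx 112.01 i$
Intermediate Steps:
$o{\left(O,N \right)} = 11 N + 11 O$ ($o{\left(O,N \right)} = \left(O + N\right) \left(2 + 9\right) = \left(N + O\right) 11 = 11 N + 11 O$)
$Y = 1568$ ($Y = -7 + 1575 = 1568$)
$\sqrt{\left(\left(o{\left(39,-12 \right)} + Y\right) + \frac{1}{-672}\right) - 14412} = \sqrt{\left(\left(\left(11 \left(-12\right) + 11 \cdot 39\right) + 1568\right) + \frac{1}{-672}\right) - 14412} = \sqrt{\left(\left(\left(-132 + 429\right) + 1568\right) - \frac{1}{672}\right) - 14412} = \sqrt{\left(\left(297 + 1568\right) - \frac{1}{672}\right) - 14412} = \sqrt{\left(1865 - \frac{1}{672}\right) - 14412} = \sqrt{\frac{1253279}{672} - 14412} = \sqrt{- \frac{8431585}{672}} = \frac{i \sqrt{354126570}}{168}$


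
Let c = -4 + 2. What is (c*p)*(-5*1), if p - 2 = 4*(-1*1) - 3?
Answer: -50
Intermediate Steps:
p = -5 (p = 2 + (4*(-1*1) - 3) = 2 + (4*(-1) - 3) = 2 + (-4 - 3) = 2 - 7 = -5)
c = -2
(c*p)*(-5*1) = (-2*(-5))*(-5*1) = 10*(-5) = -50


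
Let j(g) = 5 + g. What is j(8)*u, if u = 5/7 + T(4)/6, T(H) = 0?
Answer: 65/7 ≈ 9.2857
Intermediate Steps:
u = 5/7 (u = 5/7 + 0/6 = 5*(1/7) + 0*(1/6) = 5/7 + 0 = 5/7 ≈ 0.71429)
j(8)*u = (5 + 8)*(5/7) = 13*(5/7) = 65/7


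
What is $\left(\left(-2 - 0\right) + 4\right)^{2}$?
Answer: $4$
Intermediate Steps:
$\left(\left(-2 - 0\right) + 4\right)^{2} = \left(\left(-2 + 0\right) + 4\right)^{2} = \left(-2 + 4\right)^{2} = 2^{2} = 4$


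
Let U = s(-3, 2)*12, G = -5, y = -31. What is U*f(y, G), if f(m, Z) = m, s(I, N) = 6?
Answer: -2232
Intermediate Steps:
U = 72 (U = 6*12 = 72)
U*f(y, G) = 72*(-31) = -2232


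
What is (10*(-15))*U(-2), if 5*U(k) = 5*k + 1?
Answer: 270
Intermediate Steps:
U(k) = ⅕ + k (U(k) = (5*k + 1)/5 = (1 + 5*k)/5 = ⅕ + k)
(10*(-15))*U(-2) = (10*(-15))*(⅕ - 2) = -150*(-9/5) = 270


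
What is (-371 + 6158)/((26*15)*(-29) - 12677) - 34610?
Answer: -830195857/23987 ≈ -34610.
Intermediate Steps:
(-371 + 6158)/((26*15)*(-29) - 12677) - 34610 = 5787/(390*(-29) - 12677) - 34610 = 5787/(-11310 - 12677) - 34610 = 5787/(-23987) - 34610 = 5787*(-1/23987) - 34610 = -5787/23987 - 34610 = -830195857/23987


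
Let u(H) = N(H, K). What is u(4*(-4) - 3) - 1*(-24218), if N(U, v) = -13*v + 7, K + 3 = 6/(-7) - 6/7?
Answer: 170004/7 ≈ 24286.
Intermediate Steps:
K = -33/7 (K = -3 + (6/(-7) - 6/7) = -3 + (6*(-⅐) - 6*⅐) = -3 + (-6/7 - 6/7) = -3 - 12/7 = -33/7 ≈ -4.7143)
N(U, v) = 7 - 13*v
u(H) = 478/7 (u(H) = 7 - 13*(-33/7) = 7 + 429/7 = 478/7)
u(4*(-4) - 3) - 1*(-24218) = 478/7 - 1*(-24218) = 478/7 + 24218 = 170004/7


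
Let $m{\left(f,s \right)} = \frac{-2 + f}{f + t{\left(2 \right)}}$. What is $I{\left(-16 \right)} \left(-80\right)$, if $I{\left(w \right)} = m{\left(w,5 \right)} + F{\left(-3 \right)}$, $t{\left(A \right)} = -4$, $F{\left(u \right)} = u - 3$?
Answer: $408$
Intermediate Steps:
$F{\left(u \right)} = -3 + u$
$m{\left(f,s \right)} = \frac{-2 + f}{-4 + f}$ ($m{\left(f,s \right)} = \frac{-2 + f}{f - 4} = \frac{-2 + f}{-4 + f}$)
$I{\left(w \right)} = -6 + \frac{-2 + w}{-4 + w}$ ($I{\left(w \right)} = \frac{-2 + w}{-4 + w} - 6 = -6 + \frac{-2 + w}{-4 + w}$)
$I{\left(-16 \right)} \left(-80\right) = \frac{22 - -80}{-4 - 16} \left(-80\right) = \frac{22 + 80}{-20} \left(-80\right) = \left(- \frac{1}{20}\right) 102 \left(-80\right) = \left(- \frac{51}{10}\right) \left(-80\right) = 408$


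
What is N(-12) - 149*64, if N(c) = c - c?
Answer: -9536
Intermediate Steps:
N(c) = 0
N(-12) - 149*64 = 0 - 149*64 = 0 - 9536 = -9536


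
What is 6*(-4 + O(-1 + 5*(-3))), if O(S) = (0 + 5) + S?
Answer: -90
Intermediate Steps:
O(S) = 5 + S
6*(-4 + O(-1 + 5*(-3))) = 6*(-4 + (5 + (-1 + 5*(-3)))) = 6*(-4 + (5 + (-1 - 15))) = 6*(-4 + (5 - 16)) = 6*(-4 - 11) = 6*(-15) = -90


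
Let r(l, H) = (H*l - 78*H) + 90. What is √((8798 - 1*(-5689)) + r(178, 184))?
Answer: 7*√673 ≈ 181.60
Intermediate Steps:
r(l, H) = 90 - 78*H + H*l (r(l, H) = (-78*H + H*l) + 90 = 90 - 78*H + H*l)
√((8798 - 1*(-5689)) + r(178, 184)) = √((8798 - 1*(-5689)) + (90 - 78*184 + 184*178)) = √((8798 + 5689) + (90 - 14352 + 32752)) = √(14487 + 18490) = √32977 = 7*√673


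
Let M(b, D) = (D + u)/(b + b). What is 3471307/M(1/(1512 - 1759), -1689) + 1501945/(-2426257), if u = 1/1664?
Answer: 2075901455079419/129560680177085 ≈ 16.023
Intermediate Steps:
u = 1/1664 ≈ 0.00060096
M(b, D) = (1/1664 + D)/(2*b) (M(b, D) = (D + 1/1664)/(b + b) = (1/1664 + D)/((2*b)) = (1/1664 + D)*(1/(2*b)) = (1/1664 + D)/(2*b))
3471307/M(1/(1512 - 1759), -1689) + 1501945/(-2426257) = 3471307/(((1 + 1664*(-1689))/(3328*(1/(1512 - 1759))))) + 1501945/(-2426257) = 3471307/(((1 - 2810496)/(3328*(1/(-247))))) + 1501945*(-1/2426257) = 3471307/(((1/3328)*(-2810495)/(-1/247))) - 1501945/2426257 = 3471307/(((1/3328)*(-247)*(-2810495))) - 1501945/2426257 = 3471307/(53399405/256) - 1501945/2426257 = 3471307*(256/53399405) - 1501945/2426257 = 888654592/53399405 - 1501945/2426257 = 2075901455079419/129560680177085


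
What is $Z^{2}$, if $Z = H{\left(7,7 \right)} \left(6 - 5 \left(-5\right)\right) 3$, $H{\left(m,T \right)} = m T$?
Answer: $20766249$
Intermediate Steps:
$H{\left(m,T \right)} = T m$
$Z = 4557$ ($Z = 7 \cdot 7 \left(6 - 5 \left(-5\right)\right) 3 = 49 \left(6 - -25\right) 3 = 49 \left(6 + 25\right) 3 = 49 \cdot 31 \cdot 3 = 49 \cdot 93 = 4557$)
$Z^{2} = 4557^{2} = 20766249$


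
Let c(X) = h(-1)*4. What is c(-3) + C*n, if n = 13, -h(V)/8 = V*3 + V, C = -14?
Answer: -54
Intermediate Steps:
h(V) = -32*V (h(V) = -8*(V*3 + V) = -8*(3*V + V) = -32*V)
c(X) = 128 (c(X) = -32*(-1)*4 = 32*4 = 128)
c(-3) + C*n = 128 - 14*13 = 128 - 182 = -54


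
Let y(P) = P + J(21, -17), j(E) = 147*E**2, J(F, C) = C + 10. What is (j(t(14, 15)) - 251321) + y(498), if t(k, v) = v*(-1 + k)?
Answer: 5338845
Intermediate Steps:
J(F, C) = 10 + C
y(P) = -7 + P (y(P) = P + (10 - 17) = P - 7 = -7 + P)
(j(t(14, 15)) - 251321) + y(498) = (147*(15*(-1 + 14))**2 - 251321) + (-7 + 498) = (147*(15*13)**2 - 251321) + 491 = (147*195**2 - 251321) + 491 = (147*38025 - 251321) + 491 = (5589675 - 251321) + 491 = 5338354 + 491 = 5338845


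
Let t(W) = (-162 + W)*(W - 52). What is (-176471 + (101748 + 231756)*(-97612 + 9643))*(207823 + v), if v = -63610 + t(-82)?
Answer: -5190189827642923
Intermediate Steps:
t(W) = (-162 + W)*(-52 + W)
v = -30914 (v = -63610 + (8424 + (-82)² - 214*(-82)) = -63610 + (8424 + 6724 + 17548) = -63610 + 32696 = -30914)
(-176471 + (101748 + 231756)*(-97612 + 9643))*(207823 + v) = (-176471 + (101748 + 231756)*(-97612 + 9643))*(207823 - 30914) = (-176471 + 333504*(-87969))*176909 = (-176471 - 29338013376)*176909 = -29338189847*176909 = -5190189827642923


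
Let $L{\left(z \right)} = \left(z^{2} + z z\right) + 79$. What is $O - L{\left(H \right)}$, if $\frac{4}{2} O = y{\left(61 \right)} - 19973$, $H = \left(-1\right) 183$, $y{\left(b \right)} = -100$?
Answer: $- \frac{154187}{2} \approx -77094.0$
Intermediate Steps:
$H = -183$
$O = - \frac{20073}{2}$ ($O = \frac{-100 - 19973}{2} = \frac{1}{2} \left(-20073\right) = - \frac{20073}{2} \approx -10037.0$)
$L{\left(z \right)} = 79 + 2 z^{2}$ ($L{\left(z \right)} = \left(z^{2} + z^{2}\right) + 79 = 2 z^{2} + 79 = 79 + 2 z^{2}$)
$O - L{\left(H \right)} = - \frac{20073}{2} - \left(79 + 2 \left(-183\right)^{2}\right) = - \frac{20073}{2} - \left(79 + 2 \cdot 33489\right) = - \frac{20073}{2} - \left(79 + 66978\right) = - \frac{20073}{2} - 67057 = - \frac{154187}{2}$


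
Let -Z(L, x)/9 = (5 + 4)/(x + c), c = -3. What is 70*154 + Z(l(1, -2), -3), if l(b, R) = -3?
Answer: 21587/2 ≈ 10794.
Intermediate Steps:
Z(L, x) = -81/(-3 + x) (Z(L, x) = -9*(5 + 4)/(x - 3) = -81/(-3 + x))
70*154 + Z(l(1, -2), -3) = 70*154 - 81/(-3 - 3) = 10780 - 81/(-6) = 10780 - 81*(-⅙) = 10780 + 27/2 = 21587/2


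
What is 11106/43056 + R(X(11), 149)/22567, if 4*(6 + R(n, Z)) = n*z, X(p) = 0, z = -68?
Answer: 13909487/53980264 ≈ 0.25768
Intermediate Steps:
R(n, Z) = -6 - 17*n (R(n, Z) = -6 + (n*(-68))/4 = -6 + (-68*n)/4 = -6 - 17*n)
11106/43056 + R(X(11), 149)/22567 = 11106/43056 + (-6 - 17*0)/22567 = 11106*(1/43056) + (-6 + 0)*(1/22567) = 617/2392 - 6*1/22567 = 617/2392 - 6/22567 = 13909487/53980264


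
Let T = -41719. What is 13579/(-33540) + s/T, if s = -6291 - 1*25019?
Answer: 483635099/1399255260 ≈ 0.34564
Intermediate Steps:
s = -31310 (s = -6291 - 25019 = -31310)
13579/(-33540) + s/T = 13579/(-33540) - 31310/(-41719) = 13579*(-1/33540) - 31310*(-1/41719) = -13579/33540 + 31310/41719 = 483635099/1399255260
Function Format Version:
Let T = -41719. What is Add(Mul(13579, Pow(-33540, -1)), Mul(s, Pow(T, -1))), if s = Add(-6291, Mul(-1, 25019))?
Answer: Rational(483635099, 1399255260) ≈ 0.34564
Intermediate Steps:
s = -31310 (s = Add(-6291, -25019) = -31310)
Add(Mul(13579, Pow(-33540, -1)), Mul(s, Pow(T, -1))) = Add(Mul(13579, Pow(-33540, -1)), Mul(-31310, Pow(-41719, -1))) = Add(Mul(13579, Rational(-1, 33540)), Mul(-31310, Rational(-1, 41719))) = Add(Rational(-13579, 33540), Rational(31310, 41719)) = Rational(483635099, 1399255260)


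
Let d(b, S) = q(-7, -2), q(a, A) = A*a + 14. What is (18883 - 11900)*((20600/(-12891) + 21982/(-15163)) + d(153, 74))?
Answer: 34058372779046/195466233 ≈ 1.7424e+5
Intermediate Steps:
q(a, A) = 14 + A*a
d(b, S) = 28 (d(b, S) = 14 - 2*(-7) = 14 + 14 = 28)
(18883 - 11900)*((20600/(-12891) + 21982/(-15163)) + d(153, 74)) = (18883 - 11900)*((20600/(-12891) + 21982/(-15163)) + 28) = 6983*((20600*(-1/12891) + 21982*(-1/15163)) + 28) = 6983*((-20600/12891 - 21982/15163) + 28) = 6983*(-595727762/195466233 + 28) = 6983*(4877326762/195466233) = 34058372779046/195466233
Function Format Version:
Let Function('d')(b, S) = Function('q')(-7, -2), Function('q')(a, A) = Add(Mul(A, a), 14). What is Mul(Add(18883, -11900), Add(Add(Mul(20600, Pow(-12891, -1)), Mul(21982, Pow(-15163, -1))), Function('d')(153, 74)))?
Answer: Rational(34058372779046, 195466233) ≈ 1.7424e+5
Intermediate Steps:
Function('q')(a, A) = Add(14, Mul(A, a))
Function('d')(b, S) = 28 (Function('d')(b, S) = Add(14, Mul(-2, -7)) = Add(14, 14) = 28)
Mul(Add(18883, -11900), Add(Add(Mul(20600, Pow(-12891, -1)), Mul(21982, Pow(-15163, -1))), Function('d')(153, 74))) = Mul(Add(18883, -11900), Add(Add(Mul(20600, Pow(-12891, -1)), Mul(21982, Pow(-15163, -1))), 28)) = Mul(6983, Add(Add(Mul(20600, Rational(-1, 12891)), Mul(21982, Rational(-1, 15163))), 28)) = Mul(6983, Add(Add(Rational(-20600, 12891), Rational(-21982, 15163)), 28)) = Mul(6983, Add(Rational(-595727762, 195466233), 28)) = Mul(6983, Rational(4877326762, 195466233)) = Rational(34058372779046, 195466233)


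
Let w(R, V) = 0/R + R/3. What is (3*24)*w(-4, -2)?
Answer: -96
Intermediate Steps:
w(R, V) = R/3 (w(R, V) = 0 + R*(⅓) = 0 + R/3 = R/3)
(3*24)*w(-4, -2) = (3*24)*((⅓)*(-4)) = 72*(-4/3) = -96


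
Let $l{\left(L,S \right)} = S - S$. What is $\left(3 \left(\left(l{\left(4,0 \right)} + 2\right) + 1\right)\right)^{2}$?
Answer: $81$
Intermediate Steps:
$l{\left(L,S \right)} = 0$
$\left(3 \left(\left(l{\left(4,0 \right)} + 2\right) + 1\right)\right)^{2} = \left(3 \left(\left(0 + 2\right) + 1\right)\right)^{2} = \left(3 \left(2 + 1\right)\right)^{2} = \left(3 \cdot 3\right)^{2} = 9^{2} = 81$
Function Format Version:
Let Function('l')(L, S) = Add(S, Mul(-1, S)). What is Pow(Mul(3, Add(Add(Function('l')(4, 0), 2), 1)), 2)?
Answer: 81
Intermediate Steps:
Function('l')(L, S) = 0
Pow(Mul(3, Add(Add(Function('l')(4, 0), 2), 1)), 2) = Pow(Mul(3, Add(Add(0, 2), 1)), 2) = Pow(Mul(3, Add(2, 1)), 2) = Pow(Mul(3, 3), 2) = Pow(9, 2) = 81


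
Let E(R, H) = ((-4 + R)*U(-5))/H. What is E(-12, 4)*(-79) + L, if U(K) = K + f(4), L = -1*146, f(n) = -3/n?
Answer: -1963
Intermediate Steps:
L = -146
U(K) = -3/4 + K (U(K) = K - 3/4 = -3/4 + K)
E(R, H) = (23 - 23*R/4)/H (E(R, H) = ((-4 + R)*(-3/4 - 5))/H = ((-4 + R)*(-23/4))/H = (23 - 23*R/4)/H)
E(-12, 4)*(-79) + L = ((23/4)*(4 - 1*(-12))/4)*(-79) - 146 = ((23/4)*(1/4)*(4 + 12))*(-79) - 146 = ((23/4)*(1/4)*16)*(-79) - 146 = 23*(-79) - 146 = -1817 - 146 = -1963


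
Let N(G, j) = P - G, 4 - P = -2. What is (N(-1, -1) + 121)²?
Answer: 16384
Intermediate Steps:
P = 6 (P = 4 - 1*(-2) = 4 + 2 = 6)
N(G, j) = 6 - G
(N(-1, -1) + 121)² = ((6 - 1*(-1)) + 121)² = ((6 + 1) + 121)² = (7 + 121)² = 128² = 16384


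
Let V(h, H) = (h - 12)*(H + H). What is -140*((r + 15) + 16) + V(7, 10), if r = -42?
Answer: 1440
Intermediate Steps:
V(h, H) = 2*H*(-12 + h) (V(h, H) = (-12 + h)*(2*H) = 2*H*(-12 + h))
-140*((r + 15) + 16) + V(7, 10) = -140*((-42 + 15) + 16) + 2*10*(-12 + 7) = -140*(-27 + 16) + 2*10*(-5) = -140*(-11) - 100 = 1540 - 100 = 1440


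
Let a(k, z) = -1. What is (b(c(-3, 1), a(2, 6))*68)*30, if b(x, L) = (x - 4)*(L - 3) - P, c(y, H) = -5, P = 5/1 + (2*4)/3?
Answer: 57800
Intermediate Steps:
P = 23/3 (P = 5*1 + 8*(⅓) = 5 + 8/3 = 23/3 ≈ 7.6667)
b(x, L) = -23/3 + (-4 + x)*(-3 + L) (b(x, L) = (x - 4)*(L - 3) - 1*23/3 = (-4 + x)*(-3 + L) - 23/3 = -23/3 + (-4 + x)*(-3 + L))
(b(c(-3, 1), a(2, 6))*68)*30 = ((13/3 - 4*(-1) - 3*(-5) - 1*(-5))*68)*30 = ((13/3 + 4 + 15 + 5)*68)*30 = ((85/3)*68)*30 = (5780/3)*30 = 57800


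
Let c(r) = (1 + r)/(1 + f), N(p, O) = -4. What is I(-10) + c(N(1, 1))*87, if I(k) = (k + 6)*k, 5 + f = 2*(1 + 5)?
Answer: 59/8 ≈ 7.3750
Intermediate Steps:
f = 7 (f = -5 + 2*(1 + 5) = -5 + 2*6 = -5 + 12 = 7)
I(k) = k*(6 + k) (I(k) = (6 + k)*k = k*(6 + k))
c(r) = ⅛ + r/8 (c(r) = (1 + r)/(1 + 7) = (1 + r)/8 = (1 + r)*(⅛) = ⅛ + r/8)
I(-10) + c(N(1, 1))*87 = -10*(6 - 10) + (⅛ + (⅛)*(-4))*87 = -10*(-4) + (⅛ - ½)*87 = 40 - 3/8*87 = 40 - 261/8 = 59/8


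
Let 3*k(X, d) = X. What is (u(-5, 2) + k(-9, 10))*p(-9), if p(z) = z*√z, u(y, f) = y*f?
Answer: 351*I ≈ 351.0*I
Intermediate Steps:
u(y, f) = f*y
p(z) = z^(3/2)
k(X, d) = X/3
(u(-5, 2) + k(-9, 10))*p(-9) = (2*(-5) + (⅓)*(-9))*(-9)^(3/2) = (-10 - 3)*(-27*I) = -(-351)*I = 351*I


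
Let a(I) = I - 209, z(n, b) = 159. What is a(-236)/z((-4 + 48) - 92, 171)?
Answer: -445/159 ≈ -2.7987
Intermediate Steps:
a(I) = -209 + I
a(-236)/z((-4 + 48) - 92, 171) = (-209 - 236)/159 = -445*1/159 = -445/159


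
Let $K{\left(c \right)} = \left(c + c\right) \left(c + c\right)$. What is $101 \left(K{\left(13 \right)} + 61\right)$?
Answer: $74437$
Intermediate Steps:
$K{\left(c \right)} = 4 c^{2}$ ($K{\left(c \right)} = 2 c 2 c = 4 c^{2}$)
$101 \left(K{\left(13 \right)} + 61\right) = 101 \left(4 \cdot 13^{2} + 61\right) = 101 \left(4 \cdot 169 + 61\right) = 101 \left(676 + 61\right) = 101 \cdot 737 = 74437$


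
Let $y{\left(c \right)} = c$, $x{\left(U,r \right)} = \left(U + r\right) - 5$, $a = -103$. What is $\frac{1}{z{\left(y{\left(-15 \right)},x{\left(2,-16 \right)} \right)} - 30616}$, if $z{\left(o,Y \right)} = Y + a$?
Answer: $- \frac{1}{30738} \approx -3.2533 \cdot 10^{-5}$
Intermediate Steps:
$x{\left(U,r \right)} = -5 + U + r$
$z{\left(o,Y \right)} = -103 + Y$ ($z{\left(o,Y \right)} = Y - 103 = -103 + Y$)
$\frac{1}{z{\left(y{\left(-15 \right)},x{\left(2,-16 \right)} \right)} - 30616} = \frac{1}{\left(-103 - 19\right) - 30616} = \frac{1}{-122 - 30616} = \frac{1}{-30738} = - \frac{1}{30738}$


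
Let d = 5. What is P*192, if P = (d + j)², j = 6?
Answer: 23232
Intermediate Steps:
P = 121 (P = (5 + 6)² = 11² = 121)
P*192 = 121*192 = 23232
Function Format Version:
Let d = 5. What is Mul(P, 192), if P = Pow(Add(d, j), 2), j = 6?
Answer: 23232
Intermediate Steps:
P = 121 (P = Pow(Add(5, 6), 2) = Pow(11, 2) = 121)
Mul(P, 192) = Mul(121, 192) = 23232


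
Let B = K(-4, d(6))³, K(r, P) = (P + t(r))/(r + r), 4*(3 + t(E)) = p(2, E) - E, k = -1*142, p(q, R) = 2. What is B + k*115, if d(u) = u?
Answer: -66888409/4096 ≈ -16330.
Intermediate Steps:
k = -142
t(E) = -5/2 - E/4 (t(E) = -3 + (2 - E)/4 = -3 + (½ - E/4) = -5/2 - E/4)
K(r, P) = (-5/2 + P - r/4)/(2*r) (K(r, P) = (P + (-5/2 - r/4))/(r + r) = (-5/2 + P - r/4)/((2*r)) = (-5/2 + P - r/4)*(1/(2*r)) = (-5/2 + P - r/4)/(2*r))
B = -729/4096 (B = ((⅛)*(-10 - 1*(-4) + 4*6)/(-4))³ = ((⅛)*(-¼)*(-10 + 4 + 24))³ = ((⅛)*(-¼)*18)³ = (-9/16)³ = -729/4096 ≈ -0.17798)
B + k*115 = -729/4096 - 142*115 = -729/4096 - 16330 = -66888409/4096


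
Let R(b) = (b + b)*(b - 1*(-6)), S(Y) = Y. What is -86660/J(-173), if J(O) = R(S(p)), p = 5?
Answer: -8666/11 ≈ -787.82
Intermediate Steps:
R(b) = 2*b*(6 + b) (R(b) = (2*b)*(b + 6) = (2*b)*(6 + b) = 2*b*(6 + b))
J(O) = 110 (J(O) = 2*5*(6 + 5) = 2*5*11 = 110)
-86660/J(-173) = -86660/110 = -86660*1/110 = -8666/11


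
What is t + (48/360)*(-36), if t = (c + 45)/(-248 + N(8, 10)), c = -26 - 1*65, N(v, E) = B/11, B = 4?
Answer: -31423/6810 ≈ -4.6142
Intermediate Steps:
N(v, E) = 4/11
c = -91 (c = -26 - 65 = -91)
t = 253/1362 (t = (-91 + 45)/(-248 + 4/11) = -46/(-2724/11) = -46*(-11/2724) = 253/1362 ≈ 0.18576)
t + (48/360)*(-36) = 253/1362 + (48/360)*(-36) = 253/1362 + (48*(1/360))*(-36) = 253/1362 + (2/15)*(-36) = 253/1362 - 24/5 = -31423/6810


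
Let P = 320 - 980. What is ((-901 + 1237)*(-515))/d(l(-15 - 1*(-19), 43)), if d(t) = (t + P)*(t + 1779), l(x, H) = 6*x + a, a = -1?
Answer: 12360/81991 ≈ 0.15075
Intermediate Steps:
P = -660
l(x, H) = -1 + 6*x (l(x, H) = 6*x - 1 = -1 + 6*x)
d(t) = (-660 + t)*(1779 + t) (d(t) = (t - 660)*(t + 1779) = (-660 + t)*(1779 + t))
((-901 + 1237)*(-515))/d(l(-15 - 1*(-19), 43)) = ((-901 + 1237)*(-515))/(-1174140 + (-1 + 6*(-15 - 1*(-19)))**2 + 1119*(-1 + 6*(-15 - 1*(-19)))) = (336*(-515))/(-1174140 + (-1 + 6*(-15 + 19))**2 + 1119*(-1 + 6*(-15 + 19))) = -173040/(-1174140 + (-1 + 6*4)**2 + 1119*(-1 + 6*4)) = -173040/(-1174140 + (-1 + 24)**2 + 1119*(-1 + 24)) = -173040/(-1174140 + 23**2 + 1119*23) = -173040/(-1174140 + 529 + 25737) = -173040/(-1147874) = -173040*(-1/1147874) = 12360/81991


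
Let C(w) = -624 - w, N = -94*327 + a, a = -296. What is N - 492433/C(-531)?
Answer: -2393729/93 ≈ -25739.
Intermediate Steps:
N = -31034 (N = -94*327 - 296 = -30738 - 296 = -31034)
N - 492433/C(-531) = -31034 - 492433/(-624 - 1*(-531)) = -31034 - 492433/(-624 + 531) = -31034 - 492433/(-93) = -31034 - 492433*(-1)/93 = -31034 - 1*(-492433/93) = -31034 + 492433/93 = -2393729/93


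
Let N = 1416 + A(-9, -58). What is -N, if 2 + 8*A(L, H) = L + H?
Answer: -11259/8 ≈ -1407.4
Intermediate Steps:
A(L, H) = -1/4 + H/8 + L/8 (A(L, H) = -1/4 + (L + H)/8 = -1/4 + (H + L)/8 = -1/4 + (H/8 + L/8) = -1/4 + H/8 + L/8)
N = 11259/8 (N = 1416 + (-1/4 + (1/8)*(-58) + (1/8)*(-9)) = 1416 + (-1/4 - 29/4 - 9/8) = 1416 - 69/8 = 11259/8 ≈ 1407.4)
-N = -1*11259/8 = -11259/8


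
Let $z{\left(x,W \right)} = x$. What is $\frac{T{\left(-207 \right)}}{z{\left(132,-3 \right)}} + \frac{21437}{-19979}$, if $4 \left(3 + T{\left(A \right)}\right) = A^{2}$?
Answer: $\frac{281507229}{3516304} \approx 80.058$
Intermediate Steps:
$T{\left(A \right)} = -3 + \frac{A^{2}}{4}$
$\frac{T{\left(-207 \right)}}{z{\left(132,-3 \right)}} + \frac{21437}{-19979} = \frac{-3 + \frac{\left(-207\right)^{2}}{4}}{132} + \frac{21437}{-19979} = \left(-3 + \frac{1}{4} \cdot 42849\right) \frac{1}{132} + 21437 \left(- \frac{1}{19979}\right) = \left(-3 + \frac{42849}{4}\right) \frac{1}{132} - \frac{21437}{19979} = \frac{42837}{4} \cdot \frac{1}{132} - \frac{21437}{19979} = \frac{14279}{176} - \frac{21437}{19979} = \frac{281507229}{3516304}$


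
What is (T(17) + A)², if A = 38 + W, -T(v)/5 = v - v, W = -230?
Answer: 36864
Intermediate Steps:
T(v) = 0 (T(v) = -5*(v - v) = -5*0 = 0)
A = -192 (A = 38 - 230 = -192)
(T(17) + A)² = (0 - 192)² = (-192)² = 36864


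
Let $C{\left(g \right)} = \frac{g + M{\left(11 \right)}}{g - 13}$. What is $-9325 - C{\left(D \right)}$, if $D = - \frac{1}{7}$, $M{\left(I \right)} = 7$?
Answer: $- \frac{214463}{23} \approx -9324.5$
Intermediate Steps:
$D = - \frac{1}{7} \approx -0.14286$
$C{\left(g \right)} = \frac{7 + g}{-13 + g}$ ($C{\left(g \right)} = \frac{g + 7}{g - 13} = \frac{7 + g}{-13 + g}$)
$-9325 - C{\left(D \right)} = -9325 - \frac{7 - \frac{1}{7}}{-13 - \frac{1}{7}} = -9325 - \frac{1}{- \frac{92}{7}} \cdot \frac{48}{7} = -9325 - \left(- \frac{7}{92}\right) \frac{48}{7} = -9325 - - \frac{12}{23} = -9325 + \frac{12}{23} = - \frac{214463}{23}$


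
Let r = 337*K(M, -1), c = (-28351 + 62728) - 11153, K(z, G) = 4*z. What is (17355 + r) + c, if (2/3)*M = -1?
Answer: 38557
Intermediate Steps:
M = -3/2 (M = (3/2)*(-1) = -3/2 ≈ -1.5000)
c = 23224 (c = 34377 - 11153 = 23224)
r = -2022 (r = 337*(4*(-3/2)) = 337*(-6) = -2022)
(17355 + r) + c = (17355 - 2022) + 23224 = 15333 + 23224 = 38557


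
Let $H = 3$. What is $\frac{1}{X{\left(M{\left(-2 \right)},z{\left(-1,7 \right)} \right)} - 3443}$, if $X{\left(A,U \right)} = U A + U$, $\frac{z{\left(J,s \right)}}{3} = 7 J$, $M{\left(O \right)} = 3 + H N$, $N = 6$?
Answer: $- \frac{1}{3905} \approx -0.00025608$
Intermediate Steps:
$M{\left(O \right)} = 21$ ($M{\left(O \right)} = 3 + 3 \cdot 6 = 3 + 18 = 21$)
$z{\left(J,s \right)} = 21 J$ ($z{\left(J,s \right)} = 3 \cdot 7 J = 21 J$)
$X{\left(A,U \right)} = U + A U$ ($X{\left(A,U \right)} = A U + U = U + A U$)
$\frac{1}{X{\left(M{\left(-2 \right)},z{\left(-1,7 \right)} \right)} - 3443} = \frac{1}{21 \left(-1\right) \left(1 + 21\right) - 3443} = \frac{1}{\left(-21\right) 22 - 3443} = \frac{1}{-462 - 3443} = \frac{1}{-3905} = - \frac{1}{3905}$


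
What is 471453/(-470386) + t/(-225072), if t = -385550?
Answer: 18811613171/26467679448 ≈ 0.71074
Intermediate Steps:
471453/(-470386) + t/(-225072) = 471453/(-470386) - 385550/(-225072) = 471453*(-1/470386) - 385550*(-1/225072) = -471453/470386 + 192775/112536 = 18811613171/26467679448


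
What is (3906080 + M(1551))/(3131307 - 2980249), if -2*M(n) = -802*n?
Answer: 4528031/151058 ≈ 29.975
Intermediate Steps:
M(n) = 401*n (M(n) = -(-401)*n = 401*n)
(3906080 + M(1551))/(3131307 - 2980249) = (3906080 + 401*1551)/(3131307 - 2980249) = (3906080 + 621951)/151058 = 4528031*(1/151058) = 4528031/151058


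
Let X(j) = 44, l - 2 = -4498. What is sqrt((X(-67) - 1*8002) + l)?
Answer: I*sqrt(12454) ≈ 111.6*I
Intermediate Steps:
l = -4496 (l = 2 - 4498 = -4496)
sqrt((X(-67) - 1*8002) + l) = sqrt((44 - 1*8002) - 4496) = sqrt((44 - 8002) - 4496) = sqrt(-7958 - 4496) = sqrt(-12454) = I*sqrt(12454)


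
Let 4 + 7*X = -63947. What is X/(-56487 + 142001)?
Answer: -63951/598598 ≈ -0.10683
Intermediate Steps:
X = -63951/7 (X = -4/7 + (⅐)*(-63947) = -4/7 - 63947/7 = -63951/7 ≈ -9135.9)
X/(-56487 + 142001) = -63951/(7*(-56487 + 142001)) = -63951/7/85514 = -63951/7*1/85514 = -63951/598598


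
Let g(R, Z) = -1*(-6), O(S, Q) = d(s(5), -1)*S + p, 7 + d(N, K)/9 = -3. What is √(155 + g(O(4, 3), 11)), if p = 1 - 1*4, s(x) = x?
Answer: √161 ≈ 12.689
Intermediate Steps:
d(N, K) = -90 (d(N, K) = -63 + 9*(-3) = -63 - 27 = -90)
p = -3 (p = 1 - 4 = -3)
O(S, Q) = -3 - 90*S (O(S, Q) = -90*S - 3 = -3 - 90*S)
g(R, Z) = 6
√(155 + g(O(4, 3), 11)) = √(155 + 6) = √161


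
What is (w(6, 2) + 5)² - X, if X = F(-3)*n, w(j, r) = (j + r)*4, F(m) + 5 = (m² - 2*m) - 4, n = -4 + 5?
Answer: 1363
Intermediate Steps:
n = 1
F(m) = -9 + m² - 2*m (F(m) = -5 + ((m² - 2*m) - 4) = -5 + (-4 + m² - 2*m) = -9 + m² - 2*m)
w(j, r) = 4*j + 4*r
X = 6 (X = (-9 + (-3)² - 2*(-3))*1 = (-9 + 9 + 6)*1 = 6*1 = 6)
(w(6, 2) + 5)² - X = ((4*6 + 4*2) + 5)² - 1*6 = ((24 + 8) + 5)² - 6 = (32 + 5)² - 6 = 37² - 6 = 1369 - 6 = 1363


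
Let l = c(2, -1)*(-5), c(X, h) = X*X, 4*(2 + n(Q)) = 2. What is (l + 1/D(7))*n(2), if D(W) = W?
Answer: 417/14 ≈ 29.786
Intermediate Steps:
n(Q) = -3/2 (n(Q) = -2 + (1/4)*2 = -2 + 1/2 = -3/2)
c(X, h) = X**2
l = -20 (l = 2**2*(-5) = 4*(-5) = -20)
(l + 1/D(7))*n(2) = (-20 + 1/7)*(-3/2) = -139/7*(-3/2) = 417/14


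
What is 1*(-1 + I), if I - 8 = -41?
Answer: -34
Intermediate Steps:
I = -33 (I = 8 - 41 = -33)
1*(-1 + I) = 1*(-1 - 33) = 1*(-34) = -34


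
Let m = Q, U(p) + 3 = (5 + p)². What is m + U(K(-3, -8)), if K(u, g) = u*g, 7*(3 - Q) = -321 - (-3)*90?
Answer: 5938/7 ≈ 848.29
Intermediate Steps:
Q = 72/7 (Q = 3 - (-321 - (-3)*90)/7 = 3 - (-321 - 1*(-270))/7 = 3 - (-321 + 270)/7 = 3 - ⅐*(-51) = 3 + 51/7 = 72/7 ≈ 10.286)
K(u, g) = g*u
U(p) = -3 + (5 + p)²
m = 72/7 ≈ 10.286
m + U(K(-3, -8)) = 72/7 + (-3 + (5 - 8*(-3))²) = 72/7 + (-3 + (5 + 24)²) = 72/7 + (-3 + 29²) = 72/7 + (-3 + 841) = 72/7 + 838 = 5938/7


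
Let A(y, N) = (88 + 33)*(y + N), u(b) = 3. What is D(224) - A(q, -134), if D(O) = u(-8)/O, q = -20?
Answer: 4174019/224 ≈ 18634.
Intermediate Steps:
A(y, N) = 121*N + 121*y (A(y, N) = 121*(N + y) = 121*N + 121*y)
D(O) = 3/O
D(224) - A(q, -134) = 3/224 - (121*(-134) + 121*(-20)) = 3*(1/224) - (-16214 - 2420) = 3/224 - 1*(-18634) = 3/224 + 18634 = 4174019/224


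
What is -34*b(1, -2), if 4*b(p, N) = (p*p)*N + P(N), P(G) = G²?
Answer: -17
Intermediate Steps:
b(p, N) = N²/4 + N*p²/4 (b(p, N) = ((p*p)*N + N²)/4 = (p²*N + N²)/4 = (N*p² + N²)/4 = (N² + N*p²)/4 = N²/4 + N*p²/4)
-34*b(1, -2) = -17*(-2)*(-2 + 1²)/2 = -17*(-2)*(-2 + 1)/2 = -17*(-2)*(-1)/2 = -34*½ = -17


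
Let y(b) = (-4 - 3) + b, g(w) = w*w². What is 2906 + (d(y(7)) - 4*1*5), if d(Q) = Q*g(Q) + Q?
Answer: 2886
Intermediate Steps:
g(w) = w³
y(b) = -7 + b
d(Q) = Q + Q⁴ (d(Q) = Q*Q³ + Q = Q⁴ + Q = Q + Q⁴)
2906 + (d(y(7)) - 4*1*5) = 2906 + (((-7 + 7) + (-7 + 7)⁴) - 4*1*5) = 2906 + ((0 + 0⁴) - 4*5) = 2906 + ((0 + 0) - 1*20) = 2906 + (0 - 20) = 2906 - 20 = 2886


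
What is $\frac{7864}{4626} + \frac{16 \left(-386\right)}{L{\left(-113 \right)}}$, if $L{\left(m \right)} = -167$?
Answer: $\frac{14941732}{386271} \approx 38.682$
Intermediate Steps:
$\frac{7864}{4626} + \frac{16 \left(-386\right)}{L{\left(-113 \right)}} = \frac{7864}{4626} + \frac{16 \left(-386\right)}{-167} = 7864 \cdot \frac{1}{4626} - - \frac{6176}{167} = \frac{3932}{2313} + \frac{6176}{167} = \frac{14941732}{386271}$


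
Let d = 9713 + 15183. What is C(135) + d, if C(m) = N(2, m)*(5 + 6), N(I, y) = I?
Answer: 24918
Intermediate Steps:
C(m) = 22 (C(m) = 2*(5 + 6) = 2*11 = 22)
d = 24896
C(135) + d = 22 + 24896 = 24918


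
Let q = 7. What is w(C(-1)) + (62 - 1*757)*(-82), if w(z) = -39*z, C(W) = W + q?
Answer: 56756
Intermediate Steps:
C(W) = 7 + W (C(W) = W + 7 = 7 + W)
w(C(-1)) + (62 - 1*757)*(-82) = -39*(7 - 1) + (62 - 1*757)*(-82) = -39*6 + (62 - 757)*(-82) = -234 - 695*(-82) = -234 + 56990 = 56756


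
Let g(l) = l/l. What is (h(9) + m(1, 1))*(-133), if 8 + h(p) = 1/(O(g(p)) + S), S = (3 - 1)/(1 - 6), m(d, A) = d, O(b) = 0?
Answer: 2527/2 ≈ 1263.5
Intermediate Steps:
g(l) = 1
S = -2/5 (S = 2/(-5) = 2*(-1/5) = -2/5 ≈ -0.40000)
h(p) = -21/2 (h(p) = -8 + 1/(0 - 2/5) = -8 + 1/(-2/5) = -8 - 5/2 = -21/2)
(h(9) + m(1, 1))*(-133) = (-21/2 + 1)*(-133) = -19/2*(-133) = 2527/2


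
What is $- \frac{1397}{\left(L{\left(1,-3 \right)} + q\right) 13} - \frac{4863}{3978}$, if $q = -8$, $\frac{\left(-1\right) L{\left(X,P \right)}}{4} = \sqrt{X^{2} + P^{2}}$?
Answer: $- \frac{8997}{884} + \frac{1397 \sqrt{10}}{312} \approx 3.9817$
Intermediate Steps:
$L{\left(X,P \right)} = - 4 \sqrt{P^{2} + X^{2}}$ ($L{\left(X,P \right)} = - 4 \sqrt{X^{2} + P^{2}} = - 4 \sqrt{P^{2} + X^{2}}$)
$- \frac{1397}{\left(L{\left(1,-3 \right)} + q\right) 13} - \frac{4863}{3978} = - \frac{1397}{\left(- 4 \sqrt{\left(-3\right)^{2} + 1^{2}} - 8\right) 13} - \frac{4863}{3978} = - \frac{1397}{\left(- 4 \sqrt{9 + 1} - 8\right) 13} - \frac{1621}{1326} = - \frac{1397}{\left(- 4 \sqrt{10} - 8\right) 13} - \frac{1621}{1326} = - \frac{1397}{\left(-8 - 4 \sqrt{10}\right) 13} - \frac{1621}{1326} = - \frac{1397}{-104 - 52 \sqrt{10}} - \frac{1621}{1326} = - \frac{1621}{1326} - \frac{1397}{-104 - 52 \sqrt{10}}$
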